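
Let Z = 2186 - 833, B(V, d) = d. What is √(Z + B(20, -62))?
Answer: √1291 ≈ 35.930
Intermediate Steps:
Z = 1353
√(Z + B(20, -62)) = √(1353 - 62) = √1291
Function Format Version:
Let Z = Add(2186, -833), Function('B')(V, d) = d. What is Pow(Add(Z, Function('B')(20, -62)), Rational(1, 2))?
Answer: Pow(1291, Rational(1, 2)) ≈ 35.930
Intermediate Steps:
Z = 1353
Pow(Add(Z, Function('B')(20, -62)), Rational(1, 2)) = Pow(Add(1353, -62), Rational(1, 2)) = Pow(1291, Rational(1, 2))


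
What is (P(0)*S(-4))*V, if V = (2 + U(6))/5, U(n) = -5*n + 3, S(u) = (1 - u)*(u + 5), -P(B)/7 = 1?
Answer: 175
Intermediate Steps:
P(B) = -7 (P(B) = -7*1 = -7)
S(u) = (1 - u)*(5 + u)
U(n) = 3 - 5*n
V = -5 (V = (2 + (3 - 5*6))/5 = (2 + (3 - 30))/5 = (2 - 27)/5 = (⅕)*(-25) = -5)
(P(0)*S(-4))*V = -7*(5 - 1*(-4)² - 4*(-4))*(-5) = -7*(5 - 1*16 + 16)*(-5) = -7*(5 - 16 + 16)*(-5) = -7*5*(-5) = -35*(-5) = 175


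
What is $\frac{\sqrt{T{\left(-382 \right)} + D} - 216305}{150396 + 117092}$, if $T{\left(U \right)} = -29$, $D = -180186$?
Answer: $- \frac{216305}{267488} + \frac{i \sqrt{180215}}{267488} \approx -0.80865 + 0.0015871 i$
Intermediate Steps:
$\frac{\sqrt{T{\left(-382 \right)} + D} - 216305}{150396 + 117092} = \frac{\sqrt{-29 - 180186} - 216305}{150396 + 117092} = \frac{\sqrt{-180215} - 216305}{267488} = \left(i \sqrt{180215} - 216305\right) \frac{1}{267488} = \left(-216305 + i \sqrt{180215}\right) \frac{1}{267488} = - \frac{216305}{267488} + \frac{i \sqrt{180215}}{267488}$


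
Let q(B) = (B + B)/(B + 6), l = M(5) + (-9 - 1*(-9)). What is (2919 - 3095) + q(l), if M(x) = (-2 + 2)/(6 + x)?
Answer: -176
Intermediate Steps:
M(x) = 0 (M(x) = 0/(6 + x) = 0)
l = 0 (l = 0 + (-9 - 1*(-9)) = 0 + (-9 + 9) = 0 + 0 = 0)
q(B) = 2*B/(6 + B) (q(B) = (2*B)/(6 + B) = 2*B/(6 + B))
(2919 - 3095) + q(l) = (2919 - 3095) + 2*0/(6 + 0) = -176 + 2*0/6 = -176 + 2*0*(⅙) = -176 + 0 = -176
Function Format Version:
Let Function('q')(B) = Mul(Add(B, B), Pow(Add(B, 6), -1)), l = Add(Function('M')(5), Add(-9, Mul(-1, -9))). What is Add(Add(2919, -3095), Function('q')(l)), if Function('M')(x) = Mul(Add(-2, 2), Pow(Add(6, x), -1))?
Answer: -176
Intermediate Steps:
Function('M')(x) = 0 (Function('M')(x) = Mul(0, Pow(Add(6, x), -1)) = 0)
l = 0 (l = Add(0, Add(-9, Mul(-1, -9))) = Add(0, Add(-9, 9)) = Add(0, 0) = 0)
Function('q')(B) = Mul(2, B, Pow(Add(6, B), -1)) (Function('q')(B) = Mul(Mul(2, B), Pow(Add(6, B), -1)) = Mul(2, B, Pow(Add(6, B), -1)))
Add(Add(2919, -3095), Function('q')(l)) = Add(Add(2919, -3095), Mul(2, 0, Pow(Add(6, 0), -1))) = Add(-176, Mul(2, 0, Pow(6, -1))) = Add(-176, Mul(2, 0, Rational(1, 6))) = Add(-176, 0) = -176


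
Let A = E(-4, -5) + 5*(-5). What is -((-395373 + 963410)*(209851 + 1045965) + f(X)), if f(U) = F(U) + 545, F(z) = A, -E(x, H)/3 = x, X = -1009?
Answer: -713349953724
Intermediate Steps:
E(x, H) = -3*x
A = -13 (A = -3*(-4) + 5*(-5) = 12 - 25 = -13)
F(z) = -13
f(U) = 532 (f(U) = -13 + 545 = 532)
-((-395373 + 963410)*(209851 + 1045965) + f(X)) = -((-395373 + 963410)*(209851 + 1045965) + 532) = -(568037*1255816 + 532) = -(713349953192 + 532) = -1*713349953724 = -713349953724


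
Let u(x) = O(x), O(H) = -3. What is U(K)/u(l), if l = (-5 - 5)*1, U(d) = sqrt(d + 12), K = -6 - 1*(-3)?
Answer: -1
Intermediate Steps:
K = -3 (K = -6 + 3 = -3)
U(d) = sqrt(12 + d)
l = -10 (l = -10*1 = -10)
u(x) = -3
U(K)/u(l) = sqrt(12 - 3)/(-3) = sqrt(9)*(-1/3) = 3*(-1/3) = -1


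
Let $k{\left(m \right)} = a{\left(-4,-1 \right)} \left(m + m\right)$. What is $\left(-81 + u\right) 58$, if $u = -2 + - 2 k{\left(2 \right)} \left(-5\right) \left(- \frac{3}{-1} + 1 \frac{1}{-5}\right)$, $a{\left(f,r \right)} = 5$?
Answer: $27666$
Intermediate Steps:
$k{\left(m \right)} = 10 m$ ($k{\left(m \right)} = 5 \left(m + m\right) = 5 \cdot 2 m = 10 m$)
$u = 558$ ($u = -2 + - 2 \cdot 10 \cdot 2 \left(-5\right) \left(- \frac{3}{-1} + 1 \frac{1}{-5}\right) = -2 + \left(-2\right) 20 \left(-5\right) \left(\left(-3\right) \left(-1\right) + 1 \left(- \frac{1}{5}\right)\right) = -2 + \left(-40\right) \left(-5\right) \left(3 - \frac{1}{5}\right) = -2 + 200 \cdot \frac{14}{5} = -2 + 560 = 558$)
$\left(-81 + u\right) 58 = \left(-81 + 558\right) 58 = 477 \cdot 58 = 27666$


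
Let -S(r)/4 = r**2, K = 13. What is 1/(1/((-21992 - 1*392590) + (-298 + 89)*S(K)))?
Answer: -273298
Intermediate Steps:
S(r) = -4*r**2
1/(1/((-21992 - 1*392590) + (-298 + 89)*S(K))) = 1/(1/((-21992 - 1*392590) + (-298 + 89)*(-4*13**2))) = 1/(1/((-21992 - 392590) - (-836)*169)) = 1/(1/(-414582 - 209*(-676))) = 1/(1/(-414582 + 141284)) = 1/(1/(-273298)) = 1/(-1/273298) = -273298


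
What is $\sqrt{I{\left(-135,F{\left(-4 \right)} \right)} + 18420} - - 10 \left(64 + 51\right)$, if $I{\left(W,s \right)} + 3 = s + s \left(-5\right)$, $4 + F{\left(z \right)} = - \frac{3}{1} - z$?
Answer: $1150 + \sqrt{18429} \approx 1285.8$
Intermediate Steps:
$F{\left(z \right)} = -7 - z$ ($F{\left(z \right)} = -4 - \left(3 + z\right) = -7 - z$)
$I{\left(W,s \right)} = -3 - 4 s$ ($I{\left(W,s \right)} = -3 + \left(s + s \left(-5\right)\right) = -3 + \left(s - 5 s\right) = -3 - 4 s$)
$\sqrt{I{\left(-135,F{\left(-4 \right)} \right)} + 18420} - - 10 \left(64 + 51\right) = \sqrt{\left(-3 - 4 \left(-7 - -4\right)\right) + 18420} - - 10 \left(64 + 51\right) = \sqrt{\left(-3 - 4 \left(-7 + 4\right)\right) + 18420} - \left(-10\right) 115 = \sqrt{\left(-3 - -12\right) + 18420} - -1150 = \sqrt{\left(-3 + 12\right) + 18420} + 1150 = \sqrt{9 + 18420} + 1150 = \sqrt{18429} + 1150 = 1150 + \sqrt{18429}$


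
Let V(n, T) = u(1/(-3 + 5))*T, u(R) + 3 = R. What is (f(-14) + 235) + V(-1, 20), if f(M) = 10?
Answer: 195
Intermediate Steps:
u(R) = -3 + R
V(n, T) = -5*T/2 (V(n, T) = (-3 + 1/(-3 + 5))*T = (-3 + 1/2)*T = (-3 + ½)*T = -5*T/2)
(f(-14) + 235) + V(-1, 20) = (10 + 235) - 5/2*20 = 245 - 50 = 195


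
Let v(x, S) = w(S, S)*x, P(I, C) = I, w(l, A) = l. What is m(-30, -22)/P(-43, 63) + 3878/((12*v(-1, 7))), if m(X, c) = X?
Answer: -11731/258 ≈ -45.469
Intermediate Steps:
v(x, S) = S*x
m(-30, -22)/P(-43, 63) + 3878/((12*v(-1, 7))) = -30/(-43) + 3878/((12*(7*(-1)))) = -30*(-1/43) + 3878/((12*(-7))) = 30/43 + 3878/(-84) = 30/43 + 3878*(-1/84) = 30/43 - 277/6 = -11731/258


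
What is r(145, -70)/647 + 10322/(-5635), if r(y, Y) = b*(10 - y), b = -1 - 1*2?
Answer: -4396159/3645845 ≈ -1.2058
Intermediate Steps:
b = -3 (b = -1 - 2 = -3)
r(y, Y) = -30 + 3*y (r(y, Y) = -3*(10 - y) = -30 + 3*y)
r(145, -70)/647 + 10322/(-5635) = (-30 + 3*145)/647 + 10322/(-5635) = (-30 + 435)*(1/647) + 10322*(-1/5635) = 405*(1/647) - 10322/5635 = 405/647 - 10322/5635 = -4396159/3645845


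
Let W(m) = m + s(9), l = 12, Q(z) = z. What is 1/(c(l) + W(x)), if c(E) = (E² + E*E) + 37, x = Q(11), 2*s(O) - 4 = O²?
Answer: 2/757 ≈ 0.0026420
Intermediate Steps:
s(O) = 2 + O²/2
x = 11
W(m) = 85/2 + m (W(m) = m + (2 + (½)*9²) = m + (2 + (½)*81) = m + (2 + 81/2) = m + 85/2 = 85/2 + m)
c(E) = 37 + 2*E² (c(E) = (E² + E²) + 37 = 2*E² + 37 = 37 + 2*E²)
1/(c(l) + W(x)) = 1/((37 + 2*12²) + (85/2 + 11)) = 1/((37 + 2*144) + 107/2) = 1/((37 + 288) + 107/2) = 1/(325 + 107/2) = 1/(757/2) = 2/757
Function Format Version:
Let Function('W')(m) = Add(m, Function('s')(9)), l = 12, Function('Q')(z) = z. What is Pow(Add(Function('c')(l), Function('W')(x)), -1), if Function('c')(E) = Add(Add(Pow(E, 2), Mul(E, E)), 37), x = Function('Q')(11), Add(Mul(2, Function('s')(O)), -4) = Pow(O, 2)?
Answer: Rational(2, 757) ≈ 0.0026420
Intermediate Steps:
Function('s')(O) = Add(2, Mul(Rational(1, 2), Pow(O, 2)))
x = 11
Function('W')(m) = Add(Rational(85, 2), m) (Function('W')(m) = Add(m, Add(2, Mul(Rational(1, 2), Pow(9, 2)))) = Add(m, Add(2, Mul(Rational(1, 2), 81))) = Add(m, Add(2, Rational(81, 2))) = Add(m, Rational(85, 2)) = Add(Rational(85, 2), m))
Function('c')(E) = Add(37, Mul(2, Pow(E, 2))) (Function('c')(E) = Add(Add(Pow(E, 2), Pow(E, 2)), 37) = Add(Mul(2, Pow(E, 2)), 37) = Add(37, Mul(2, Pow(E, 2))))
Pow(Add(Function('c')(l), Function('W')(x)), -1) = Pow(Add(Add(37, Mul(2, Pow(12, 2))), Add(Rational(85, 2), 11)), -1) = Pow(Add(Add(37, Mul(2, 144)), Rational(107, 2)), -1) = Pow(Add(Add(37, 288), Rational(107, 2)), -1) = Pow(Add(325, Rational(107, 2)), -1) = Pow(Rational(757, 2), -1) = Rational(2, 757)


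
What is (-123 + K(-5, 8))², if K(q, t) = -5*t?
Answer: 26569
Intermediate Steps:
(-123 + K(-5, 8))² = (-123 - 5*8)² = (-123 - 40)² = (-163)² = 26569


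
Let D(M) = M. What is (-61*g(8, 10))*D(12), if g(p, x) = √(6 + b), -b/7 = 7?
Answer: -732*I*√43 ≈ -4800.0*I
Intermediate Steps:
b = -49 (b = -7*7 = -49)
g(p, x) = I*√43 (g(p, x) = √(6 - 49) = √(-43) = I*√43)
(-61*g(8, 10))*D(12) = -61*I*√43*12 = -732*I*√43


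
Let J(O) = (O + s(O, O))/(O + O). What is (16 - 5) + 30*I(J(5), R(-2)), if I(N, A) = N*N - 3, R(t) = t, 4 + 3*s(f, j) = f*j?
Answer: -179/5 ≈ -35.800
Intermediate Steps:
s(f, j) = -4/3 + f*j/3 (s(f, j) = -4/3 + (f*j)/3 = -4/3 + f*j/3)
J(O) = (-4/3 + O + O²/3)/(2*O) (J(O) = (O + (-4/3 + O*O/3))/(O + O) = (O + (-4/3 + O²/3))/((2*O)) = (-4/3 + O + O²/3)*(1/(2*O)) = (-4/3 + O + O²/3)/(2*O))
I(N, A) = -3 + N² (I(N, A) = N² - 3 = -3 + N²)
(16 - 5) + 30*I(J(5), R(-2)) = (16 - 5) + 30*(-3 + ((⅙)*(-4 + 5² + 3*5)/5)²) = 11 + 30*(-3 + ((⅙)*(⅕)*(-4 + 25 + 15))²) = 11 + 30*(-3 + ((⅙)*(⅕)*36)²) = 11 + 30*(-3 + (6/5)²) = 11 + 30*(-3 + 36/25) = 11 + 30*(-39/25) = 11 - 234/5 = -179/5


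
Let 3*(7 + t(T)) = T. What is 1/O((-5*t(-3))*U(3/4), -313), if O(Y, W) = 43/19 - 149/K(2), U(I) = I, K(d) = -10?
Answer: 190/3261 ≈ 0.058264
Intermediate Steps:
t(T) = -7 + T/3
O(Y, W) = 3261/190 (O(Y, W) = 43/19 - 149/(-10) = 43*(1/19) - 149*(-⅒) = 43/19 + 149/10 = 3261/190)
1/O((-5*t(-3))*U(3/4), -313) = 1/(3261/190) = 190/3261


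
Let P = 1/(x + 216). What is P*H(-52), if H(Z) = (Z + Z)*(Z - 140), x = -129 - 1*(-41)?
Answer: 156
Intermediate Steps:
x = -88 (x = -129 + 41 = -88)
H(Z) = 2*Z*(-140 + Z) (H(Z) = (2*Z)*(-140 + Z) = 2*Z*(-140 + Z))
P = 1/128 (P = 1/(-88 + 216) = 1/128 ≈ 0.0078125)
P*H(-52) = (2*(-52)*(-140 - 52))/128 = (2*(-52)*(-192))/128 = (1/128)*19968 = 156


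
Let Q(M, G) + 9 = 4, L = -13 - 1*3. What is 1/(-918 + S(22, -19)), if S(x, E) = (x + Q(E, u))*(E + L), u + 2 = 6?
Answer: -1/1513 ≈ -0.00066094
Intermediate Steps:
L = -16 (L = -13 - 3 = -16)
u = 4 (u = -2 + 6 = 4)
Q(M, G) = -5 (Q(M, G) = -9 + 4 = -5)
S(x, E) = (-16 + E)*(-5 + x) (S(x, E) = (x - 5)*(E - 16) = (-5 + x)*(-16 + E) = (-16 + E)*(-5 + x))
1/(-918 + S(22, -19)) = 1/(-918 + (80 - 16*22 - 5*(-19) - 19*22)) = 1/(-918 + (80 - 352 + 95 - 418)) = 1/(-918 - 595) = 1/(-1513) = -1/1513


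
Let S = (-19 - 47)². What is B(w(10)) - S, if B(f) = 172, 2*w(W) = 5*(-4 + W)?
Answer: -4184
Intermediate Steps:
w(W) = -10 + 5*W/2 (w(W) = (5*(-4 + W))/2 = (-20 + 5*W)/2 = -10 + 5*W/2)
S = 4356 (S = (-66)² = 4356)
B(w(10)) - S = 172 - 1*4356 = 172 - 4356 = -4184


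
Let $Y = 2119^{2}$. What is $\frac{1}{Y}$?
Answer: $\frac{1}{4490161} \approx 2.2271 \cdot 10^{-7}$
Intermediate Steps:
$Y = 4490161$
$\frac{1}{Y} = \frac{1}{4490161}$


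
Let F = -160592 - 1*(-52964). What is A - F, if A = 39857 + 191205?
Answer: 338690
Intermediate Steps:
A = 231062
F = -107628 (F = -160592 + 52964 = -107628)
A - F = 231062 - 1*(-107628) = 231062 + 107628 = 338690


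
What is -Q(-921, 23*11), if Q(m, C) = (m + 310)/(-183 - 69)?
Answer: -611/252 ≈ -2.4246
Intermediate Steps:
Q(m, C) = -155/126 - m/252 (Q(m, C) = (310 + m)/(-252) = (310 + m)*(-1/252) = -155/126 - m/252)
-Q(-921, 23*11) = -(-155/126 - 1/252*(-921)) = -(-155/126 + 307/84) = -1*611/252 = -611/252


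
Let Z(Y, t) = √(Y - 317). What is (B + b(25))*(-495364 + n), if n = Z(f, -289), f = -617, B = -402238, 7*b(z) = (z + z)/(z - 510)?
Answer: 135293623478768/679 - 273119612*I*√934/679 ≈ 1.9925e+11 - 1.2293e+7*I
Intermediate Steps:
b(z) = 2*z/(7*(-510 + z)) (b(z) = ((z + z)/(z - 510))/7 = ((2*z)/(-510 + z))/7 = (2*z/(-510 + z))/7 = 2*z/(7*(-510 + z)))
Z(Y, t) = √(-317 + Y)
n = I*√934 (n = √(-317 - 617) = √(-934) = I*√934 ≈ 30.561*I)
(B + b(25))*(-495364 + n) = (-402238 + (2/7)*25/(-510 + 25))*(-495364 + I*√934) = (-402238 + (2/7)*25/(-485))*(-495364 + I*√934) = (-402238 + (2/7)*25*(-1/485))*(-495364 + I*√934) = (-402238 - 10/679)*(-495364 + I*√934) = -273119612*(-495364 + I*√934)/679 = 135293623478768/679 - 273119612*I*√934/679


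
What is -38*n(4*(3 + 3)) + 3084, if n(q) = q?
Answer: 2172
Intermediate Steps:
-38*n(4*(3 + 3)) + 3084 = -152*(3 + 3) + 3084 = -152*6 + 3084 = -38*24 + 3084 = -912 + 3084 = 2172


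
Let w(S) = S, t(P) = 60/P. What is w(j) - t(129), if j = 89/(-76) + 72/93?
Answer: -87325/101308 ≈ -0.86198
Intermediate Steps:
j = -935/2356 (j = 89*(-1/76) + 72*(1/93) = -89/76 + 24/31 = -935/2356 ≈ -0.39686)
w(j) - t(129) = -935/2356 - 60/129 = -935/2356 - 1*20/43 = -935/2356 - 20/43 = -87325/101308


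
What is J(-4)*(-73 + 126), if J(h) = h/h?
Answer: 53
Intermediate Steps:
J(h) = 1
J(-4)*(-73 + 126) = 1*(-73 + 126) = 1*53 = 53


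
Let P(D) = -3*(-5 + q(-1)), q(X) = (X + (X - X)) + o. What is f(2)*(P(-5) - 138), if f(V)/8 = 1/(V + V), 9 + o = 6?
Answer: -222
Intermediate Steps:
o = -3 (o = -9 + 6 = -3)
f(V) = 4/V (f(V) = 8/(V + V) = 8/((2*V)) = 8*(1/(2*V)) = 4/V)
q(X) = -3 + X (q(X) = (X + (X - X)) - 3 = (X + 0) - 3 = X - 3 = -3 + X)
P(D) = 27 (P(D) = -3*(-5 + (-3 - 1)) = -3*(-5 - 4) = -3*(-9) = 27)
f(2)*(P(-5) - 138) = (4/2)*(27 - 138) = (4*(½))*(-111) = 2*(-111) = -222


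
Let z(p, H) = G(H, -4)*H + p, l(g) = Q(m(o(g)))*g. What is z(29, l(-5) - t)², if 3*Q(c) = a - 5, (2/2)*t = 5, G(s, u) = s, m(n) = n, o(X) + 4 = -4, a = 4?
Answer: 130321/81 ≈ 1608.9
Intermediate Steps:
o(X) = -8 (o(X) = -4 - 4 = -8)
t = 5
Q(c) = -⅓ (Q(c) = (4 - 5)/3 = (⅓)*(-1) = -⅓)
l(g) = -g/3
z(p, H) = p + H² (z(p, H) = H*H + p = H² + p = p + H²)
z(29, l(-5) - t)² = (29 + (-⅓*(-5) - 1*5)²)² = (29 + (5/3 - 5)²)² = (29 + (-10/3)²)² = (29 + 100/9)² = (361/9)² = 130321/81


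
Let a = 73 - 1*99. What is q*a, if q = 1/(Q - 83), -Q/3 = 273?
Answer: 13/451 ≈ 0.028825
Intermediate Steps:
Q = -819 (Q = -3*273 = -819)
q = -1/902 (q = 1/(-819 - 83) = 1/(-902) = -1/902 ≈ -0.0011086)
a = -26 (a = 73 - 99 = -26)
q*a = -1/902*(-26) = 13/451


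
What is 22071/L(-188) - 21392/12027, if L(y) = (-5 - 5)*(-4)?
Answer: 264592237/481080 ≈ 550.00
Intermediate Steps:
L(y) = 40 (L(y) = -10*(-4) = 40)
22071/L(-188) - 21392/12027 = 22071/40 - 21392/12027 = 264592237/481080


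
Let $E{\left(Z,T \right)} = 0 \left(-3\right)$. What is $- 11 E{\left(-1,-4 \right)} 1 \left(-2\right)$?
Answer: $0$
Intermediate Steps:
$E{\left(Z,T \right)} = 0$
$- 11 E{\left(-1,-4 \right)} 1 \left(-2\right) = \left(-11\right) 0 \cdot 1 \left(-2\right) = 0 \left(-2\right) = 0$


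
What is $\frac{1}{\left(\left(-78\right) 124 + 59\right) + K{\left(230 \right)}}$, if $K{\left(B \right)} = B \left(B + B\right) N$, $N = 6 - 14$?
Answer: $- \frac{1}{856013} \approx -1.1682 \cdot 10^{-6}$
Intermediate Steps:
$N = -8$
$K{\left(B \right)} = - 16 B^{2}$ ($K{\left(B \right)} = B \left(B + B\right) \left(-8\right) = B 2 B \left(-8\right) = 2 B^{2} \left(-8\right) = - 16 B^{2}$)
$\frac{1}{\left(\left(-78\right) 124 + 59\right) + K{\left(230 \right)}} = \frac{1}{\left(\left(-78\right) 124 + 59\right) - 16 \cdot 230^{2}} = \frac{1}{\left(-9672 + 59\right) - 846400} = \frac{1}{-9613 - 846400} = \frac{1}{-856013} = - \frac{1}{856013}$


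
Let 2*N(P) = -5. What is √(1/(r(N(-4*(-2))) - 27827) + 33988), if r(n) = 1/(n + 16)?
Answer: √19185962944169023/751327 ≈ 184.36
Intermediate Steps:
N(P) = -5/2 (N(P) = (½)*(-5) = -5/2)
r(n) = 1/(16 + n)
√(1/(r(N(-4*(-2))) - 27827) + 33988) = √(1/(1/(16 - 5/2) - 27827) + 33988) = √(1/(1/(27/2) - 27827) + 33988) = √(1/(2/27 - 27827) + 33988) = √(1/(-751327/27) + 33988) = √(-27/751327 + 33988) = √(25536102049/751327) = √19185962944169023/751327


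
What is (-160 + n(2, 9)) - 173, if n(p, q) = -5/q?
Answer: -3002/9 ≈ -333.56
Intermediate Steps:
(-160 + n(2, 9)) - 173 = (-160 - 5/9) - 173 = -1445/9 - 173 = -3002/9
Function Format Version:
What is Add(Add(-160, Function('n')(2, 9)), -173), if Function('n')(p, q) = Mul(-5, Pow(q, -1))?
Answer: Rational(-3002, 9) ≈ -333.56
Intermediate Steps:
Add(Add(-160, Function('n')(2, 9)), -173) = Add(Add(-160, Mul(-5, Pow(9, -1))), -173) = Add(Add(-160, Mul(-5, Rational(1, 9))), -173) = Add(Add(-160, Rational(-5, 9)), -173) = Add(Rational(-1445, 9), -173) = Rational(-3002, 9)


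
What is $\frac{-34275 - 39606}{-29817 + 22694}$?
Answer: $\frac{73881}{7123} \approx 10.372$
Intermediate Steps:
$\frac{-34275 - 39606}{-29817 + 22694} = - \frac{73881}{-7123} = \left(-73881\right) \left(- \frac{1}{7123}\right) = \frac{73881}{7123}$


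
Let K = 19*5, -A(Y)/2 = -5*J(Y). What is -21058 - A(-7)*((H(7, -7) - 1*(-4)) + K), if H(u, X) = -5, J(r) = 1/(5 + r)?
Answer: -20588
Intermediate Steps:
A(Y) = 10/(5 + Y) (A(Y) = -(-10)/(5 + Y) = 10/(5 + Y))
K = 95
-21058 - A(-7)*((H(7, -7) - 1*(-4)) + K) = -21058 - 10/(5 - 7)*((-5 - 1*(-4)) + 95) = -21058 - 10/(-2)*((-5 + 4) + 95) = -21058 - 10*(-1/2)*(-1 + 95) = -21058 - (-5)*94 = -21058 - 1*(-470) = -21058 + 470 = -20588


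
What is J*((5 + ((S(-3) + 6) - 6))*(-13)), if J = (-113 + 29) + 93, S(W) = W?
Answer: -234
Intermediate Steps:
J = 9 (J = -84 + 93 = 9)
J*((5 + ((S(-3) + 6) - 6))*(-13)) = 9*((5 + ((-3 + 6) - 6))*(-13)) = 9*((5 + (3 - 6))*(-13)) = 9*((5 - 3)*(-13)) = 9*(2*(-13)) = 9*(-26) = -234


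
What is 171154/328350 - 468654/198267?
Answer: -19991391797/10850161575 ≈ -1.8425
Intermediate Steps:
171154/328350 - 468654/198267 = 171154*(1/328350) - 468654*1/198267 = 85577/164175 - 156218/66089 = -19991391797/10850161575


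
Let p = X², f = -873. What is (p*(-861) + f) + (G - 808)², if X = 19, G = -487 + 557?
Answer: 232950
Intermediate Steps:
G = 70
p = 361 (p = 19² = 361)
(p*(-861) + f) + (G - 808)² = (361*(-861) - 873) + (70 - 808)² = (-310821 - 873) + (-738)² = -311694 + 544644 = 232950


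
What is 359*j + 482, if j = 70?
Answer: 25612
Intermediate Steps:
359*j + 482 = 359*70 + 482 = 25130 + 482 = 25612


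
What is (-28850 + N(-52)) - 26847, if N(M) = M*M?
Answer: -52993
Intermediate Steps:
N(M) = M²
(-28850 + N(-52)) - 26847 = (-28850 + (-52)²) - 26847 = (-28850 + 2704) - 26847 = -26146 - 26847 = -52993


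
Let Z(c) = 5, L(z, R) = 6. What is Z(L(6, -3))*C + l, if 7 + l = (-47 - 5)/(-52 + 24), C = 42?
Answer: 1434/7 ≈ 204.86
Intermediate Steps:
l = -36/7 (l = -7 + (-47 - 5)/(-52 + 24) = -7 - 52/(-28) = -7 - 52*(-1/28) = -7 + 13/7 = -36/7 ≈ -5.1429)
Z(L(6, -3))*C + l = 5*42 - 36/7 = 210 - 36/7 = 1434/7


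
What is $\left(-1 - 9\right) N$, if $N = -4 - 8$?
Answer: $120$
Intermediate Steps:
$N = -12$ ($N = -4 - 8 = -12$)
$\left(-1 - 9\right) N = \left(-1 - 9\right) \left(-12\right) = \left(-10\right) \left(-12\right) = 120$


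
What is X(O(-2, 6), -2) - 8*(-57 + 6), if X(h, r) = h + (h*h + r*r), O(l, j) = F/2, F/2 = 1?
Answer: 414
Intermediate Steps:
F = 2 (F = 2*1 = 2)
O(l, j) = 1 (O(l, j) = 2/2 = 2*(½) = 1)
X(h, r) = h + h² + r² (X(h, r) = h + (h² + r²) = h + h² + r²)
X(O(-2, 6), -2) - 8*(-57 + 6) = (1 + 1² + (-2)²) - 8*(-57 + 6) = (1 + 1 + 4) - 8*(-51) = 6 + 408 = 414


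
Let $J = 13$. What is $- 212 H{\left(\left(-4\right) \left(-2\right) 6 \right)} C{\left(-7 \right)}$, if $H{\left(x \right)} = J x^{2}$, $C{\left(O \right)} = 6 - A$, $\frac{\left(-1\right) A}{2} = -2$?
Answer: $-12699648$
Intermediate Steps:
$A = 4$ ($A = \left(-2\right) \left(-2\right) = 4$)
$C{\left(O \right)} = 2$ ($C{\left(O \right)} = 6 - 4 = 2$)
$H{\left(x \right)} = 13 x^{2}$
$- 212 H{\left(\left(-4\right) \left(-2\right) 6 \right)} C{\left(-7 \right)} = - 212 \cdot 13 \left(\left(-4\right) \left(-2\right) 6\right)^{2} \cdot 2 = - 212 \cdot 13 \left(8 \cdot 6\right)^{2} \cdot 2 = - 212 \cdot 13 \cdot 48^{2} \cdot 2 = - 212 \cdot 13 \cdot 2304 \cdot 2 = \left(-212\right) 29952 \cdot 2 = \left(-6349824\right) 2 = -12699648$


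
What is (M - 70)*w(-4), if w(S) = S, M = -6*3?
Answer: 352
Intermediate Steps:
M = -18
(M - 70)*w(-4) = (-18 - 70)*(-4) = -88*(-4) = 352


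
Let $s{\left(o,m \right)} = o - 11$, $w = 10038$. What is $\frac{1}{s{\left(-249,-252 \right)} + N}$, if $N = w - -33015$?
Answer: $\frac{1}{42793} \approx 2.3368 \cdot 10^{-5}$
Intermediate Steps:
$N = 43053$ ($N = 10038 - -33015 = 10038 + 33015 = 43053$)
$s{\left(o,m \right)} = -11 + o$
$\frac{1}{s{\left(-249,-252 \right)} + N} = \frac{1}{\left(-11 - 249\right) + 43053} = \frac{1}{-260 + 43053} = \frac{1}{42793}$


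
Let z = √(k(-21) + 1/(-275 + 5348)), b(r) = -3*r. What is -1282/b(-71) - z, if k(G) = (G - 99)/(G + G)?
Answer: -1282/213 - √3603194637/35511 ≈ -7.7091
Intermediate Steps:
k(G) = (-99 + G)/(2*G) (k(G) = (-99 + G)/((2*G)) = (-99 + G)*(1/(2*G)) = (-99 + G)/(2*G))
z = √3603194637/35511 (z = √((½)*(-99 - 21)/(-21) + 1/(-275 + 5348)) = √((½)*(-1/21)*(-120) + 1/5073) = √(20/7 + 1/5073) = √(101467/35511) = √3603194637/35511 ≈ 1.6904)
-1282/b(-71) - z = -1282/((-3*(-71))) - √3603194637/35511 = -1282/213 - √3603194637/35511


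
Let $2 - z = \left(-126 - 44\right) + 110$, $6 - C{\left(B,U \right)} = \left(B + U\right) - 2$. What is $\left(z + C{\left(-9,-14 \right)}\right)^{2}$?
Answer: $8649$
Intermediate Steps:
$C{\left(B,U \right)} = 8 - B - U$ ($C{\left(B,U \right)} = 6 - \left(\left(B + U\right) - 2\right) = 6 - \left(-2 + B + U\right) = 8 - B - U$)
$z = 62$ ($z = 2 - \left(\left(-126 - 44\right) + 110\right) = 2 - \left(-170 + 110\right) = 2 - -60 = 2 + 60 = 62$)
$\left(z + C{\left(-9,-14 \right)}\right)^{2} = \left(62 - -31\right)^{2} = \left(62 + \left(8 + 9 + 14\right)\right)^{2} = \left(62 + 31\right)^{2} = 93^{2} = 8649$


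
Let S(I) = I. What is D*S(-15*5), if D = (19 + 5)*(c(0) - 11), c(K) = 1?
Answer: 18000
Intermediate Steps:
D = -240 (D = (19 + 5)*(1 - 11) = 24*(-10) = -240)
D*S(-15*5) = -(-3600)*5 = -240*(-75) = 18000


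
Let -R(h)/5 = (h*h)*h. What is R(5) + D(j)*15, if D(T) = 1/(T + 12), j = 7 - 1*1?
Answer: -3745/6 ≈ -624.17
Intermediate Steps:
j = 6 (j = 7 - 1 = 6)
D(T) = 1/(12 + T)
R(h) = -5*h**3 (R(h) = -5*h*h*h = -5*h**2*h = -5*h**3)
R(5) + D(j)*15 = -5*5**3 + 15/(12 + 6) = -5*125 + 15/18 = -625 + (1/18)*15 = -625 + 5/6 = -3745/6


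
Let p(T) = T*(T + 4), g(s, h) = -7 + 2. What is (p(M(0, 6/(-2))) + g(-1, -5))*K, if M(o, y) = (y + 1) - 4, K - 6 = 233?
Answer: 1673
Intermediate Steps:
K = 239 (K = 6 + 233 = 239)
g(s, h) = -5
M(o, y) = -3 + y (M(o, y) = (1 + y) - 4 = -3 + y)
p(T) = T*(4 + T)
(p(M(0, 6/(-2))) + g(-1, -5))*K = ((-3 + 6/(-2))*(4 + (-3 + 6/(-2))) - 5)*239 = ((-3 + 6*(-½))*(4 + (-3 + 6*(-½))) - 5)*239 = ((-3 - 3)*(4 + (-3 - 3)) - 5)*239 = (-6*(4 - 6) - 5)*239 = (-6*(-2) - 5)*239 = (12 - 5)*239 = 7*239 = 1673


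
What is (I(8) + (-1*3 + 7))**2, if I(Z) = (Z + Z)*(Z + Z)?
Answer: 67600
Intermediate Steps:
I(Z) = 4*Z**2 (I(Z) = (2*Z)*(2*Z) = 4*Z**2)
(I(8) + (-1*3 + 7))**2 = (4*8**2 + (-1*3 + 7))**2 = (4*64 + (-3 + 7))**2 = (256 + 4)**2 = 260**2 = 67600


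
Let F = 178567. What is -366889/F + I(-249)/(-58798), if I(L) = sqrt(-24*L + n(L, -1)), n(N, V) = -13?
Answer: -366889/178567 - sqrt(5963)/58798 ≈ -2.0559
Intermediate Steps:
I(L) = sqrt(-13 - 24*L) (I(L) = sqrt(-24*L - 13) = sqrt(-13 - 24*L))
-366889/F + I(-249)/(-58798) = -366889/178567 + sqrt(-13 - 24*(-249))/(-58798) = -366889*1/178567 + sqrt(-13 + 5976)*(-1/58798) = -366889/178567 + sqrt(5963)*(-1/58798) = -366889/178567 - sqrt(5963)/58798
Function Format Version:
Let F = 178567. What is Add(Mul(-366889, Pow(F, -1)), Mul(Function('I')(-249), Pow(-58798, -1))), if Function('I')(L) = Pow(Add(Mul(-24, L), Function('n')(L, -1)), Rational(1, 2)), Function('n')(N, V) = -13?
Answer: Add(Rational(-366889, 178567), Mul(Rational(-1, 58798), Pow(5963, Rational(1, 2)))) ≈ -2.0559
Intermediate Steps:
Function('I')(L) = Pow(Add(-13, Mul(-24, L)), Rational(1, 2)) (Function('I')(L) = Pow(Add(Mul(-24, L), -13), Rational(1, 2)) = Pow(Add(-13, Mul(-24, L)), Rational(1, 2)))
Add(Mul(-366889, Pow(F, -1)), Mul(Function('I')(-249), Pow(-58798, -1))) = Add(Mul(-366889, Pow(178567, -1)), Mul(Pow(Add(-13, Mul(-24, -249)), Rational(1, 2)), Pow(-58798, -1))) = Add(Mul(-366889, Rational(1, 178567)), Mul(Pow(Add(-13, 5976), Rational(1, 2)), Rational(-1, 58798))) = Add(Rational(-366889, 178567), Mul(Pow(5963, Rational(1, 2)), Rational(-1, 58798))) = Add(Rational(-366889, 178567), Mul(Rational(-1, 58798), Pow(5963, Rational(1, 2))))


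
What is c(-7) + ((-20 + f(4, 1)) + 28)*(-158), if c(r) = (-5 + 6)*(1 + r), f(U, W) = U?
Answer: -1902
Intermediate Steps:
c(r) = 1 + r (c(r) = 1*(1 + r) = 1 + r)
c(-7) + ((-20 + f(4, 1)) + 28)*(-158) = (1 - 7) + ((-20 + 4) + 28)*(-158) = -6 + (-16 + 28)*(-158) = -6 + 12*(-158) = -6 - 1896 = -1902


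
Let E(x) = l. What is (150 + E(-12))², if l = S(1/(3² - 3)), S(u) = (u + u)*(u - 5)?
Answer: 7134241/324 ≈ 22019.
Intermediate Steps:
S(u) = 2*u*(-5 + u) (S(u) = (2*u)*(-5 + u) = 2*u*(-5 + u))
l = -29/18 (l = 2*(-5 + 1/(3² - 3))/(3² - 3) = 2*(-5 + 1/(9 - 3))/(9 - 3) = 2*(-5 + 1/6)/6 = 2*(⅙)*(-5 + ⅙) = 2*(⅙)*(-29/6) = -29/18 ≈ -1.6111)
E(x) = -29/18
(150 + E(-12))² = (150 - 29/18)² = (2671/18)² = 7134241/324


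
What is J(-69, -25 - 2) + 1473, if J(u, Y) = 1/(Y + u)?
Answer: 141407/96 ≈ 1473.0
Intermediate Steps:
J(-69, -25 - 2) + 1473 = 1/((-25 - 2) - 69) + 1473 = 1/(-27 - 69) + 1473 = 1/(-96) + 1473 = -1/96 + 1473 = 141407/96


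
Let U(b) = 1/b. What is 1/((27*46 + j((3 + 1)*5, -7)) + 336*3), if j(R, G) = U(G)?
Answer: 7/15749 ≈ 0.00044447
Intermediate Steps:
j(R, G) = 1/G
1/((27*46 + j((3 + 1)*5, -7)) + 336*3) = 1/((27*46 + 1/(-7)) + 336*3) = 1/((1242 - 1/7) + 1008) = 1/(8693/7 + 1008) = 1/(15749/7) = 7/15749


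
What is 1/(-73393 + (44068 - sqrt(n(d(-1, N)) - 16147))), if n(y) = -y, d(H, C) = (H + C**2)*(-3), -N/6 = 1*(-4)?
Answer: I/(sqrt(14422) - 29325*I) ≈ -3.41e-5 + 1.3965e-7*I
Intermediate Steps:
N = 24 (N = -6*(-4) = 24)
d(H, C) = -3*H - 3*C**2
1/(-73393 + (44068 - sqrt(n(d(-1, N)) - 16147))) = 1/(-73393 + (44068 - sqrt(-(-3*(-1) - 3*24**2) - 16147))) = 1/(-73393 + (44068 - sqrt(-(3 - 3*576) - 16147))) = 1/(-73393 + (44068 - sqrt(-(3 - 1728) - 16147))) = 1/(-73393 + (44068 - sqrt(-1*(-1725) - 16147))) = 1/(-73393 + (44068 - sqrt(1725 - 16147))) = 1/(-73393 + (44068 - sqrt(-14422))) = 1/(-73393 + (44068 - I*sqrt(14422))) = 1/(-29325 - I*sqrt(14422))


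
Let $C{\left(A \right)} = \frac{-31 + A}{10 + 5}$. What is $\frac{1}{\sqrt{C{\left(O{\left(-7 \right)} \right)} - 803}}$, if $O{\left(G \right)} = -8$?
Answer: $- \frac{i \sqrt{5035}}{2014} \approx - 0.035232 i$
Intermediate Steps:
$C{\left(A \right)} = - \frac{31}{15} + \frac{A}{15}$ ($C{\left(A \right)} = \frac{-31 + A}{15} = \left(-31 + A\right) \frac{1}{15} = - \frac{31}{15} + \frac{A}{15}$)
$\frac{1}{\sqrt{C{\left(O{\left(-7 \right)} \right)} - 803}} = \frac{1}{\sqrt{\left(- \frac{31}{15} + \frac{1}{15} \left(-8\right)\right) - 803}} = \frac{1}{\sqrt{\left(- \frac{31}{15} - \frac{8}{15}\right) - 803}} = \frac{1}{\sqrt{- \frac{13}{5} - 803}} = \frac{1}{\sqrt{- \frac{4028}{5}}} = \frac{1}{\frac{2}{5} i \sqrt{5035}} = - \frac{i \sqrt{5035}}{2014}$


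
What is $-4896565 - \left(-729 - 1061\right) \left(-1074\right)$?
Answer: $-6819025$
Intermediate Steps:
$-4896565 - \left(-729 - 1061\right) \left(-1074\right) = -4896565 - \left(-1790\right) \left(-1074\right) = -4896565 - 1922460 = -6819025$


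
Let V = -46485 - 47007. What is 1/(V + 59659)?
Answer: -1/33833 ≈ -2.9557e-5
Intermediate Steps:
V = -93492
1/(V + 59659) = 1/(-93492 + 59659) = 1/(-33833) = -1/33833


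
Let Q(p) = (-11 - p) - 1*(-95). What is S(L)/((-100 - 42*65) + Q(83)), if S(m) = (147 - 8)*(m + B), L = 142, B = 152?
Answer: -13622/943 ≈ -14.445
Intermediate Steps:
S(m) = 21128 + 139*m (S(m) = (147 - 8)*(m + 152) = 139*(152 + m) = 21128 + 139*m)
Q(p) = 84 - p (Q(p) = (-11 - p) + 95 = 84 - p)
S(L)/((-100 - 42*65) + Q(83)) = (21128 + 139*142)/((-100 - 42*65) + (84 - 1*83)) = (21128 + 19738)/((-100 - 2730) + (84 - 83)) = 40866/(-2830 + 1) = 40866/(-2829) = 40866*(-1/2829) = -13622/943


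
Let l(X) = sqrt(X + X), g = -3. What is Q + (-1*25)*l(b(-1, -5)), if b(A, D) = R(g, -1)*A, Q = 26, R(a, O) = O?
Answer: 26 - 25*sqrt(2) ≈ -9.3553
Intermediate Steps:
b(A, D) = -A
l(X) = sqrt(2)*sqrt(X) (l(X) = sqrt(2*X) = sqrt(2)*sqrt(X))
Q + (-1*25)*l(b(-1, -5)) = 26 + (-1*25)*(sqrt(2)*sqrt(-1*(-1))) = 26 - 25*sqrt(2)*sqrt(1) = 26 - 25*sqrt(2)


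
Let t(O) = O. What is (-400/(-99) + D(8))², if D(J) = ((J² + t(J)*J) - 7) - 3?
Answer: 145974724/9801 ≈ 14894.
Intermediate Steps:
D(J) = -10 + 2*J² (D(J) = ((J² + J*J) - 7) - 3 = ((J² + J²) - 7) - 3 = (2*J² - 7) - 3 = (-7 + 2*J²) - 3 = -10 + 2*J²)
(-400/(-99) + D(8))² = (-400/(-99) + (-10 + 2*8²))² = (-400*(-1/99) + (-10 + 2*64))² = (400/99 + (-10 + 128))² = (400/99 + 118)² = (12082/99)² = 145974724/9801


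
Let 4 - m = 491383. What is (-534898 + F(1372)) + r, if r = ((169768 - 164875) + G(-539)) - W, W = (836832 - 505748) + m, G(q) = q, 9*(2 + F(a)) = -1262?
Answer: -3333521/9 ≈ -3.7039e+5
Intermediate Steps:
m = -491379 (m = 4 - 1*491383 = 4 - 491383 = -491379)
F(a) = -1280/9 (F(a) = -2 + (⅑)*(-1262) = -2 - 1262/9 = -1280/9)
W = -160295 (W = (836832 - 505748) - 491379 = 331084 - 491379 = -160295)
r = 164649 (r = ((169768 - 164875) - 539) - 1*(-160295) = (4893 - 539) + 160295 = 4354 + 160295 = 164649)
(-534898 + F(1372)) + r = (-534898 - 1280/9) + 164649 = -4815362/9 + 164649 = -3333521/9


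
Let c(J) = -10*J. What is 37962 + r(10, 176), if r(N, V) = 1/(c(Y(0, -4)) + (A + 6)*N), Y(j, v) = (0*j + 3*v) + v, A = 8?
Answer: 11388601/300 ≈ 37962.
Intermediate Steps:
Y(j, v) = 4*v (Y(j, v) = (0 + 3*v) + v = 3*v + v = 4*v)
r(N, V) = 1/(160 + 14*N) (r(N, V) = 1/(-40*(-4) + (8 + 6)*N) = 1/(-10*(-16) + 14*N) = 1/(160 + 14*N))
37962 + r(10, 176) = 37962 + 1/(2*(80 + 7*10)) = 37962 + 1/(2*(80 + 70)) = 37962 + (1/2)/150 = 37962 + (1/2)*(1/150) = 37962 + 1/300 = 11388601/300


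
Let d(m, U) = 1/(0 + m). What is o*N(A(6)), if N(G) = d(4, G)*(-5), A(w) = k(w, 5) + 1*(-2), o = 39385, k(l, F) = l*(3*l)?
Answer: -196925/4 ≈ -49231.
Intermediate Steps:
d(m, U) = 1/m
k(l, F) = 3*l²
A(w) = -2 + 3*w² (A(w) = 3*w² + 1*(-2) = 3*w² - 2 = -2 + 3*w²)
N(G) = -5/4
o*N(A(6)) = 39385*(-5/4) = -196925/4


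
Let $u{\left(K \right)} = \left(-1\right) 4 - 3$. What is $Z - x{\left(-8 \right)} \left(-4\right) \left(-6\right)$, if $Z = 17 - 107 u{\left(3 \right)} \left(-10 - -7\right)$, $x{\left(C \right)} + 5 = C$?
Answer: $-1918$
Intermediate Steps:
$x{\left(C \right)} = -5 + C$
$u{\left(K \right)} = -7$ ($u{\left(K \right)} = -4 - 3 = -7$)
$Z = -2230$ ($Z = 17 - 107 \left(- 7 \left(-10 - -7\right)\right) = 17 - 107 \left(- 7 \left(-10 + 7\right)\right) = 17 - 107 \left(\left(-7\right) \left(-3\right)\right) = 17 - 2247 = -2230$)
$Z - x{\left(-8 \right)} \left(-4\right) \left(-6\right) = -2230 - \left(-5 - 8\right) \left(-4\right) \left(-6\right) = -2230 - \left(-13\right) \left(-4\right) \left(-6\right) = -2230 - 52 \left(-6\right) = -2230 - -312 = -2230 + 312 = -1918$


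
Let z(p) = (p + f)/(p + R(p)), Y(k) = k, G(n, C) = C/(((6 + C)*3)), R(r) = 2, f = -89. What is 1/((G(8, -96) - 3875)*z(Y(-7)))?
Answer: -75/5579488 ≈ -1.3442e-5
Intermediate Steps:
G(n, C) = C/(18 + 3*C)
z(p) = (-89 + p)/(2 + p) (z(p) = (p - 89)/(p + 2) = (-89 + p)/(2 + p))
1/((G(8, -96) - 3875)*z(Y(-7))) = 1/(((⅓)*(-96)/(6 - 96) - 3875)*(((-89 - 7)/(2 - 7)))) = 1/(((⅓)*(-96)/(-90) - 3875)*((-96/(-5)))) = 1/(((⅓)*(-96)*(-1/90) - 3875)*((-⅕*(-96)))) = 1/((16/45 - 3875)*(96/5)) = (5/96)/(-174359/45) = -45/174359*5/96 = -75/5579488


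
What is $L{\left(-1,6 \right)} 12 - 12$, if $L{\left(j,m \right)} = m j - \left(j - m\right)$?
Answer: $0$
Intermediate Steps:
$L{\left(j,m \right)} = m - j + j m$ ($L{\left(j,m \right)} = j m - \left(j - m\right) = m - j + j m$)
$L{\left(-1,6 \right)} 12 - 12 = \left(6 - -1 - 6\right) 12 - 12 = \left(6 + 1 - 6\right) 12 - 12 = 1 \cdot 12 - 12 = 12 - 12 = 0$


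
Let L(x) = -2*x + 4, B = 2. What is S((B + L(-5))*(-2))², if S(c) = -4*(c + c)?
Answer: 65536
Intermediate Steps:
L(x) = 4 - 2*x
S(c) = -8*c
S((B + L(-5))*(-2))² = (-8*(2 + (4 - 2*(-5)))*(-2))² = (-8*(2 + (4 + 10))*(-2))² = (-8*(2 + 14)*(-2))² = (-128*(-2))² = (-8*(-32))² = 256² = 65536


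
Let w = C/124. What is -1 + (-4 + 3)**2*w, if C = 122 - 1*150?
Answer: -38/31 ≈ -1.2258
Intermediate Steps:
C = -28 (C = 122 - 150 = -28)
w = -7/31 (w = -28/124 = -28*1/124 = -7/31 ≈ -0.22581)
-1 + (-4 + 3)**2*w = -1 + (-4 + 3)**2*(-7/31) = -1 + (-1)**2*(-7/31) = -1 + 1*(-7/31) = -1 - 7/31 = -38/31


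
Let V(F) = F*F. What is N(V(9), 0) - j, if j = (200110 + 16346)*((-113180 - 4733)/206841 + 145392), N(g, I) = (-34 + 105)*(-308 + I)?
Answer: -2169822020512364/68947 ≈ -3.1471e+10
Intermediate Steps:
V(F) = F²
N(g, I) = -21868 + 71*I (N(g, I) = 71*(-308 + I) = -21868 + 71*I)
j = 2169820512779368/68947 (j = 216456*(-117913*1/206841 + 145392) = 216456*(-117913/206841 + 145392) = 216456*(30072908759/206841) = 2169820512779368/68947 ≈ 3.1471e+10)
N(V(9), 0) - j = (-21868 + 71*0) - 1*2169820512779368/68947 = (-21868 + 0) - 2169820512779368/68947 = -21868 - 2169820512779368/68947 = -2169822020512364/68947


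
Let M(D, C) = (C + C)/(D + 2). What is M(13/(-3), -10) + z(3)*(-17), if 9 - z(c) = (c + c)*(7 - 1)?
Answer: 3273/7 ≈ 467.57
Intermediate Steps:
M(D, C) = 2*C/(2 + D) (M(D, C) = (2*C)/(2 + D) = 2*C/(2 + D))
z(c) = 9 - 12*c (z(c) = 9 - (c + c)*(7 - 1) = 9 - 2*c*6 = 9 - 12*c)
M(13/(-3), -10) + z(3)*(-17) = 2*(-10)/(2 + 13/(-3)) + (9 - 12*3)*(-17) = 2*(-10)/(2 + 13*(-⅓)) + (9 - 36)*(-17) = 2*(-10)/(2 - 13/3) - 27*(-17) = 2*(-10)/(-7/3) + 459 = 2*(-10)*(-3/7) + 459 = 60/7 + 459 = 3273/7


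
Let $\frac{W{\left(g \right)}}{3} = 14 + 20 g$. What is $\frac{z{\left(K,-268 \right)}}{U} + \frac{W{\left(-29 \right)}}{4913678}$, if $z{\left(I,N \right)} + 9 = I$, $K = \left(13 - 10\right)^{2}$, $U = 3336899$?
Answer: $- \frac{849}{2456839} \approx -0.00034557$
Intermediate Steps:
$W{\left(g \right)} = 42 + 60 g$ ($W{\left(g \right)} = 3 \left(14 + 20 g\right) = 42 + 60 g$)
$K = 9$ ($K = 3^{2} = 9$)
$z{\left(I,N \right)} = -9 + I$
$\frac{z{\left(K,-268 \right)}}{U} + \frac{W{\left(-29 \right)}}{4913678} = \frac{-9 + 9}{3336899} + \frac{42 + 60 \left(-29\right)}{4913678} = 0 \cdot \frac{1}{3336899} + \left(42 - 1740\right) \frac{1}{4913678} = 0 - \frac{849}{2456839} = - \frac{849}{2456839}$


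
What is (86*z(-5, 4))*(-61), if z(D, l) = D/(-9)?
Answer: -26230/9 ≈ -2914.4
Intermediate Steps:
z(D, l) = -D/9 (z(D, l) = D*(-⅑) = -D/9)
(86*z(-5, 4))*(-61) = (86*(-⅑*(-5)))*(-61) = (86*(5/9))*(-61) = (430/9)*(-61) = -26230/9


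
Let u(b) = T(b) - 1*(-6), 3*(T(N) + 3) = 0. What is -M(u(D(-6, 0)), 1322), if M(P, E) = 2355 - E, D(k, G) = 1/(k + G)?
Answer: -1033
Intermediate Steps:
T(N) = -3 (T(N) = -3 + (⅓)*0 = -3 + 0 = -3)
D(k, G) = 1/(G + k)
u(b) = 3 (u(b) = -3 - 1*(-6) = -3 + 6 = 3)
-M(u(D(-6, 0)), 1322) = -(2355 - 1*1322) = -(2355 - 1322) = -1*1033 = -1033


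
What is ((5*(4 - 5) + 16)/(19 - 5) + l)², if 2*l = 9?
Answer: 1369/49 ≈ 27.939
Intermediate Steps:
l = 9/2 (l = (½)*9 = 9/2 ≈ 4.5000)
((5*(4 - 5) + 16)/(19 - 5) + l)² = ((5*(4 - 5) + 16)/(19 - 5) + 9/2)² = ((5*(-1) + 16)/14 + 9/2)² = ((-5 + 16)*(1/14) + 9/2)² = (11*(1/14) + 9/2)² = (11/14 + 9/2)² = (37/7)² = 1369/49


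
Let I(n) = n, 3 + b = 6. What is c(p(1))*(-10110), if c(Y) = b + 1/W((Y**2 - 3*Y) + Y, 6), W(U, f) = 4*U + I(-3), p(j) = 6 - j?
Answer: -579640/19 ≈ -30507.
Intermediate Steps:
b = 3 (b = -3 + 6 = 3)
W(U, f) = -3 + 4*U (W(U, f) = 4*U - 3 = -3 + 4*U)
c(Y) = 3 + 1/(-3 - 8*Y + 4*Y**2) (c(Y) = 3 + 1/(-3 + 4*((Y**2 - 3*Y) + Y)) = 3 + 1/(-3 + 4*(Y**2 - 2*Y)) = 3 + 1/(-3 + (-8*Y + 4*Y**2)) = 3 + 1/(-3 - 8*Y + 4*Y**2))
c(p(1))*(-10110) = (4*(-2 - 6*(6 - 1*1) + 3*(6 - 1*1)**2)/(-3 - 8*(6 - 1*1) + 4*(6 - 1*1)**2))*(-10110) = (4*(-2 - 6*(6 - 1) + 3*(6 - 1)**2)/(-3 - 8*(6 - 1) + 4*(6 - 1)**2))*(-10110) = (4*(-2 - 6*5 + 3*5**2)/(-3 - 8*5 + 4*5**2))*(-10110) = (4*(-2 - 30 + 3*25)/(-3 - 40 + 4*25))*(-10110) = (4*(-2 - 30 + 75)/(-3 - 40 + 100))*(-10110) = (4*43/57)*(-10110) = (4*(1/57)*43)*(-10110) = (172/57)*(-10110) = -579640/19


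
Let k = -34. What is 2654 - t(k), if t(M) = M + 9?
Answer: 2679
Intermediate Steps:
t(M) = 9 + M
2654 - t(k) = 2654 - (9 - 34) = 2654 - 1*(-25) = 2654 + 25 = 2679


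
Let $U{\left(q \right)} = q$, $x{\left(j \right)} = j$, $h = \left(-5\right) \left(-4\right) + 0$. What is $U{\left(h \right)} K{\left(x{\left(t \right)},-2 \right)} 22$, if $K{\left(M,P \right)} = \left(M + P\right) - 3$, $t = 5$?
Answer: $0$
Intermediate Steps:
$h = 20$ ($h = 20 + 0 = 20$)
$K{\left(M,P \right)} = -3 + M + P$
$U{\left(h \right)} K{\left(x{\left(t \right)},-2 \right)} 22 = 20 \left(-3 + 5 - 2\right) 22 = 20 \cdot 0 \cdot 22 = 0 \cdot 22 = 0$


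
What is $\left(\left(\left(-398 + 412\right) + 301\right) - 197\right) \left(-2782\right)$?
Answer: $-328276$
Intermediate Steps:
$\left(\left(\left(-398 + 412\right) + 301\right) - 197\right) \left(-2782\right) = \left(\left(14 + 301\right) - 197\right) \left(-2782\right) = \left(315 - 197\right) \left(-2782\right) = 118 \left(-2782\right) = -328276$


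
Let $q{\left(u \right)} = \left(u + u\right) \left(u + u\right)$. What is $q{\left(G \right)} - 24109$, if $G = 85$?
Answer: $4791$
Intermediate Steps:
$q{\left(u \right)} = 4 u^{2}$ ($q{\left(u \right)} = 2 u 2 u = 4 u^{2}$)
$q{\left(G \right)} - 24109 = 4 \cdot 85^{2} - 24109 = 4 \cdot 7225 - 24109 = 28900 - 24109 = 4791$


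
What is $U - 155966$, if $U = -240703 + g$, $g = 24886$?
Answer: $-371783$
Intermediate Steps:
$U = -215817$ ($U = -240703 + 24886 = -215817$)
$U - 155966 = -215817 - 155966 = -371783$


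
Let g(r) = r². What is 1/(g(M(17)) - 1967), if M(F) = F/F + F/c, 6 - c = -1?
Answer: -49/95807 ≈ -0.00051145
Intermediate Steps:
c = 7 (c = 6 - 1*(-1) = 6 + 1 = 7)
M(F) = 1 + F/7 (M(F) = F/F + F/7 = 1 + F*(⅐) = 1 + F/7)
1/(g(M(17)) - 1967) = 1/((1 + (⅐)*17)² - 1967) = 1/((1 + 17/7)² - 1967) = 1/((24/7)² - 1967) = 1/(576/49 - 1967) = 1/(-95807/49) = -49/95807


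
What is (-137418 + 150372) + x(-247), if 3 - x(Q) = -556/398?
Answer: 2578721/199 ≈ 12958.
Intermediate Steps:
x(Q) = 875/199 (x(Q) = 3 - (-556)/398 = 3 - 1*(-278/199) = 3 + 278/199 = 875/199)
(-137418 + 150372) + x(-247) = (-137418 + 150372) + 875/199 = 12954 + 875/199 = 2578721/199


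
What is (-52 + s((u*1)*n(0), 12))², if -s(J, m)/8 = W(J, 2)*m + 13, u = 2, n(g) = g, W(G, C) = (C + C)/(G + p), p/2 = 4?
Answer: 41616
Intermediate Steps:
p = 8 (p = 2*4 = 8)
W(G, C) = 2*C/(8 + G) (W(G, C) = (C + C)/(G + 8) = (2*C)/(8 + G) = 2*C/(8 + G))
s(J, m) = -104 - 32*m/(8 + J) (s(J, m) = -8*((2*2/(8 + J))*m + 13) = -8*((4/(8 + J))*m + 13) = -8*(4*m/(8 + J) + 13) = -8*(13 + 4*m/(8 + J)) = -104 - 32*m/(8 + J))
(-52 + s((u*1)*n(0), 12))² = (-52 + 8*(-104 - 13*2*1*0 - 4*12)/(8 + (2*1)*0))² = (-52 + 8*(-104 - 26*0 - 48)/(8 + 2*0))² = (-52 + 8*(-104 - 13*0 - 48)/(8 + 0))² = (-52 + 8*(-104 + 0 - 48)/8)² = (-52 + 8*(⅛)*(-152))² = (-52 - 152)² = (-204)² = 41616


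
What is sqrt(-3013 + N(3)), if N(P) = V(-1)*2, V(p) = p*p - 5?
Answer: I*sqrt(3021) ≈ 54.964*I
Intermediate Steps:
V(p) = -5 + p**2 (V(p) = p**2 - 5 = -5 + p**2)
N(P) = -8 (N(P) = (-5 + (-1)**2)*2 = (-5 + 1)*2 = -4*2 = -8)
sqrt(-3013 + N(3)) = sqrt(-3013 - 8) = sqrt(-3021) = I*sqrt(3021)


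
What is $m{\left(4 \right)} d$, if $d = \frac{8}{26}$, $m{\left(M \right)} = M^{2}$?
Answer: $\frac{64}{13} \approx 4.9231$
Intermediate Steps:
$d = \frac{4}{13}$ ($d = 8 \cdot \frac{1}{26} = \frac{4}{13} \approx 0.30769$)
$m{\left(4 \right)} d = 4^{2} \cdot \frac{4}{13} = 16 \cdot \frac{4}{13} = \frac{64}{13}$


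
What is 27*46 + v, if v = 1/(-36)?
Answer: 44711/36 ≈ 1242.0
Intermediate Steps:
v = -1/36 ≈ -0.027778
27*46 + v = 27*46 - 1/36 = 1242 - 1/36 = 44711/36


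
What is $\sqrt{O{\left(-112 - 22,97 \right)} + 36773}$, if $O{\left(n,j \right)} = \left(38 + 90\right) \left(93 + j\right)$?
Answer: $\sqrt{61093} \approx 247.17$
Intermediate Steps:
$O{\left(n,j \right)} = 11904 + 128 j$ ($O{\left(n,j \right)} = 128 \left(93 + j\right) = 11904 + 128 j$)
$\sqrt{O{\left(-112 - 22,97 \right)} + 36773} = \sqrt{\left(11904 + 128 \cdot 97\right) + 36773} = \sqrt{\left(11904 + 12416\right) + 36773} = \sqrt{24320 + 36773} = \sqrt{61093}$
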